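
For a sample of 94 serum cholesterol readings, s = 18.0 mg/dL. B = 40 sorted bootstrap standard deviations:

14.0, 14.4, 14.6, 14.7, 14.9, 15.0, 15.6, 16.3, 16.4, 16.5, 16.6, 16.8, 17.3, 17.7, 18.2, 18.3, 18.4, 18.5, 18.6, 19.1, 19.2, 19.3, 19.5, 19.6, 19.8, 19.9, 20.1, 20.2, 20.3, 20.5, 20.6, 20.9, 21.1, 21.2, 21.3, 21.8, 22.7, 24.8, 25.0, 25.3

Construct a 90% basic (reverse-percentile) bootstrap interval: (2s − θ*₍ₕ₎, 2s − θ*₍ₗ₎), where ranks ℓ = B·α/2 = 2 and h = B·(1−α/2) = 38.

(11.2, 21.6)

Percentile endpoints at ranks 2 and 38: θ*₍2₎ = 14.4, θ*₍38₎ = 24.8.
Basic interval reflects these around s:
  lower = 2 × 18.0 − 24.8 = 11.2
  upper = 2 × 18.0 − 14.4 = 21.6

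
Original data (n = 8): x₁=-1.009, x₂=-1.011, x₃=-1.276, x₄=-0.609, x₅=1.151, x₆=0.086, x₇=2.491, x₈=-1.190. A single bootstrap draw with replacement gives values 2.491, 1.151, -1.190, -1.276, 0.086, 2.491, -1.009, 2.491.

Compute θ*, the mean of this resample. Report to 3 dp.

θ* = 0.654

Mean = (2.491 + 1.151 + (-1.190) + (-1.276) + 0.086 + 2.491 + (-1.009) + 2.491) / 8 = 5.2350 / 8 = 0.654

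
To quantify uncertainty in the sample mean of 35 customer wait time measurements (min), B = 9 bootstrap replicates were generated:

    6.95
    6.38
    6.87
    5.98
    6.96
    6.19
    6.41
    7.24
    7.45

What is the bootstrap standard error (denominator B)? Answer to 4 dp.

SE* = 0.4686

Bootstrap SE is the standard deviation of the 9 replicate means.
Mean of replicates: (6.95 + 6.38 + 6.87 + 5.98 + 6.96 + 6.19 + 6.41 + 7.24 + 7.45) / 9 = 60.43000 / 9 = 6.71444
Sum of squared deviations: (+0.23556)² + (−0.33444)² + (+0.15556)² + (−0.73444)² + (+0.24556)² + (−0.52444)² + (−0.30444)² + (+0.52556)² + (+0.73556)² = 1.97622
Variance = 1.97622 / 9 = 0.21958
SE* = √0.21958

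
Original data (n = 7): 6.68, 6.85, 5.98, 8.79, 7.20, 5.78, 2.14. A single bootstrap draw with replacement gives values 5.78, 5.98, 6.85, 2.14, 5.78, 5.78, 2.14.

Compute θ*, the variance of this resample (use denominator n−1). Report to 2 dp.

θ* = 3.75

Mean = 4.9214; sum of squared deviations = 22.5241
s² = 22.5241 / 6 = 3.7540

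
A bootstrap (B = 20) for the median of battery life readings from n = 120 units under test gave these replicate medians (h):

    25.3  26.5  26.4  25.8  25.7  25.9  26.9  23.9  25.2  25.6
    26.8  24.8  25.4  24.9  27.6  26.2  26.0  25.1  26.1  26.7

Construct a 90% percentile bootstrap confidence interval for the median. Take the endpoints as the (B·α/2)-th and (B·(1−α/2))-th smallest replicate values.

(23.9, 26.9)

Sorted replicates: 23.9, 24.8, 24.9, 25.1, 25.2, 25.3, 25.4, 25.6, 25.7, 25.8, 25.9, 26.0, 26.1, 26.2, 26.4, 26.5, 26.7, 26.8, 26.9, 27.6
α = 0.10; lower rank = 20 × 0.050 = 1; upper rank = 20 × 0.950 = 19.
The 1st smallest replicate is 23.9; the 19th is 26.9.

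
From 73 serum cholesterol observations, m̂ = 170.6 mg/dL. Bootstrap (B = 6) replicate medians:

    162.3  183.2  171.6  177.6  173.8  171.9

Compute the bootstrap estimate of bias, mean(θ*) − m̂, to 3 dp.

mean(θ*) = (162.3 + 183.2 + 171.6 + 177.6 + 173.8 + 171.9) / 6 = 173.4000
bias = 173.4000 − 170.6

bias = +2.800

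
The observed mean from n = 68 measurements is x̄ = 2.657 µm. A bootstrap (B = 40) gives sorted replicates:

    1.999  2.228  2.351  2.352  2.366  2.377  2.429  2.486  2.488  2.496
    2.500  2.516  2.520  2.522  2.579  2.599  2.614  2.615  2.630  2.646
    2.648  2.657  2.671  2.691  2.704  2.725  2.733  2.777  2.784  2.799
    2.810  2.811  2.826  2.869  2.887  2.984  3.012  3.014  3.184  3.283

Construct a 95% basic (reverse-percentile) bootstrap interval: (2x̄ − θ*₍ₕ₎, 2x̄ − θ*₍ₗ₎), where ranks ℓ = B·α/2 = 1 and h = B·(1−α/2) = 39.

Percentile endpoints at ranks 1 and 39: θ*₍1₎ = 1.999, θ*₍39₎ = 3.184.
Basic interval reflects these around x̄:
  lower = 2 × 2.657 − 3.184 = 2.130
  upper = 2 × 2.657 − 1.999 = 3.315

(2.130, 3.315)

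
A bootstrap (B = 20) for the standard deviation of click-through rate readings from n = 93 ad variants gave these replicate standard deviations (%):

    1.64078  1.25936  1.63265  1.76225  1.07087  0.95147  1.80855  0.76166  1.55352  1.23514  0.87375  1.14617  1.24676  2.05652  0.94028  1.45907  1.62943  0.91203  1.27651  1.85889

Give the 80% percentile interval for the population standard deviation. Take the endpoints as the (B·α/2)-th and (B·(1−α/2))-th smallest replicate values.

Sorted replicates: 0.76166, 0.87375, 0.91203, 0.94028, 0.95147, 1.07087, 1.14617, 1.23514, 1.24676, 1.25936, 1.27651, 1.45907, 1.55352, 1.62943, 1.63265, 1.64078, 1.76225, 1.80855, 1.85889, 2.05652
α = 0.20; lower rank = 20 × 0.100 = 2; upper rank = 20 × 0.900 = 18.
The 2nd smallest replicate is 0.87375; the 18th is 1.80855.

(0.87375, 1.80855)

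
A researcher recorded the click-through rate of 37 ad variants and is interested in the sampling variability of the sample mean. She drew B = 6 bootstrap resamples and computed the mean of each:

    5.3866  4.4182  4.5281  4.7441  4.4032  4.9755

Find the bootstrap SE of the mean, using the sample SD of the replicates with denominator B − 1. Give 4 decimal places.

Bootstrap SE is the standard deviation of the 6 replicate means.
Mean of replicates: (5.3866 + 4.4182 + 4.5281 + 4.7441 + 4.4032 + 4.9755) / 6 = 28.45570 / 6 = 4.74262
Sum of squared deviations: (+0.64398)² + (−0.32442)² + (−0.21452)² + (+0.00148)² + (−0.33942)² + (+0.23288)² = 0.73542
Variance = 0.73542 / 5 = 0.14708
SE* = √0.14708

SE* = 0.3835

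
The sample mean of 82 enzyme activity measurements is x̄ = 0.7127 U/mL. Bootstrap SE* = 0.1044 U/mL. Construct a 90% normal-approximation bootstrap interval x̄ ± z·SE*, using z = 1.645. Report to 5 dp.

(0.54096, 0.88444)

Margin = 1.645 × 0.1044 = 0.171738
Interval: 0.7127 ± 0.171738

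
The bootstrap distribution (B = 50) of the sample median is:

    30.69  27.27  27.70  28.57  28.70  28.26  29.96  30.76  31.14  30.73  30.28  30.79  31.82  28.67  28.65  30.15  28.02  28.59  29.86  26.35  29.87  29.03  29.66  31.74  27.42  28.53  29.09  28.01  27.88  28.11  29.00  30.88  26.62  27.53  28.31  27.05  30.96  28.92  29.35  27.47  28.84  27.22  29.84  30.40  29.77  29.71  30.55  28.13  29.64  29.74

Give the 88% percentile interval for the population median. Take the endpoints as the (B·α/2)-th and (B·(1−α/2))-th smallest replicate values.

(27.05, 30.96)

Sorted replicates: 26.35, 26.62, 27.05, 27.22, 27.27, 27.42, 27.47, 27.53, 27.70, 27.88, 28.01, 28.02, 28.11, 28.13, 28.26, 28.31, 28.53, 28.57, 28.59, 28.65, 28.67, 28.70, 28.84, 28.92, 29.00, 29.03, 29.09, 29.35, 29.64, 29.66, 29.71, 29.74, 29.77, 29.84, 29.86, 29.87, 29.96, 30.15, 30.28, 30.40, 30.55, 30.69, 30.73, 30.76, 30.79, 30.88, 30.96, 31.14, 31.74, 31.82
α = 0.12; lower rank = 50 × 0.060 = 3; upper rank = 50 × 0.940 = 47.
The 3rd smallest replicate is 27.05; the 47th is 30.96.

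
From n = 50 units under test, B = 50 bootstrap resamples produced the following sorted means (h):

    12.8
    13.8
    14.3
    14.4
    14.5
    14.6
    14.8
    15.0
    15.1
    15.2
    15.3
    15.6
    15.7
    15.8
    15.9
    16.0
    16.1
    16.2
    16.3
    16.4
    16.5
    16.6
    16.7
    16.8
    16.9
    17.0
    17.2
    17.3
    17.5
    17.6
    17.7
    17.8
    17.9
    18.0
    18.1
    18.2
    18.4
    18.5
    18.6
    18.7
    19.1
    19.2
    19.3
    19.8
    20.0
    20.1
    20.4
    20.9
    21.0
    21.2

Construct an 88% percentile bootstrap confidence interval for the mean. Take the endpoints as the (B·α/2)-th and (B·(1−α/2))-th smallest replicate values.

(14.3, 20.4)

α = 0.12; lower rank = 50 × 0.060 = 3; upper rank = 50 × 0.940 = 47.
The 3rd smallest replicate is 14.3; the 47th is 20.4.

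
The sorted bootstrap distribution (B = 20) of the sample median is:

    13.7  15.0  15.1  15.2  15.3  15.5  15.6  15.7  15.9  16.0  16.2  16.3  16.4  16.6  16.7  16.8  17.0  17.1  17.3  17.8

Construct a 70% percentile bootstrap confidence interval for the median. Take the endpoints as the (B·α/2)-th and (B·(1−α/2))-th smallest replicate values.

α = 0.30; lower rank = 20 × 0.150 = 3; upper rank = 20 × 0.850 = 17.
The 3rd smallest replicate is 15.1; the 17th is 17.0.

(15.1, 17.0)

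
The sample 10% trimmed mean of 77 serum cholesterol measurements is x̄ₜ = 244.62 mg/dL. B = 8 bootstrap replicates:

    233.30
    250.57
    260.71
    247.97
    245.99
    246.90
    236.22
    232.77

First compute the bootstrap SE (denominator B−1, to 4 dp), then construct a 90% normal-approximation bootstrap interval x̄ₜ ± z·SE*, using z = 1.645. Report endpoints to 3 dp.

Mean of replicates = 244.3038; sum of squared deviations = 650.9132; SE* = √(650.9132/7) = 9.6430
Margin = 1.645 × 9.6430 = 15.8627
Interval: 244.62 ± 15.8627

(228.757, 260.483)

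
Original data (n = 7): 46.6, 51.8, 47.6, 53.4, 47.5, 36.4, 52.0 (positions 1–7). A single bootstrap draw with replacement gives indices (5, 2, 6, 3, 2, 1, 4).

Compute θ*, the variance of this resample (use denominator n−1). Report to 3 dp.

Resample values: 47.5, 51.8, 36.4, 47.6, 51.8, 46.6, 53.4.
Mean = 47.8714; sum of squared deviations = 194.8543
s² = 194.8543 / 6 = 32.4757

θ* = 32.476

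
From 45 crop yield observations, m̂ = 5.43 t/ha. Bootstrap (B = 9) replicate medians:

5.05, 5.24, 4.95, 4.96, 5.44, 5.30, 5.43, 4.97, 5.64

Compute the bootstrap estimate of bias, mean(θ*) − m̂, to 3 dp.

bias = −0.210

mean(θ*) = (5.05 + 5.24 + 4.95 + 4.96 + 5.44 + 5.30 + 5.43 + 4.97 + 5.64) / 9 = 5.2200
bias = 5.2200 − 5.43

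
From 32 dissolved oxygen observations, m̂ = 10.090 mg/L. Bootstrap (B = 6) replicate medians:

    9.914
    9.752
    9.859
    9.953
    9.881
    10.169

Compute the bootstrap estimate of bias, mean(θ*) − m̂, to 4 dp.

bias = −0.1687

mean(θ*) = (9.914 + 9.752 + 9.859 + 9.953 + 9.881 + 10.169) / 6 = 9.92133
bias = 9.92133 − 10.090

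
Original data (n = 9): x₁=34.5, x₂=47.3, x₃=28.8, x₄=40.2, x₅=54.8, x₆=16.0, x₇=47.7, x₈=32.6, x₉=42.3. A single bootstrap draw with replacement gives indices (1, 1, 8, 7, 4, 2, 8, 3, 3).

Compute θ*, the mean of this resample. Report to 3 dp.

Resample values: 34.5, 34.5, 32.6, 47.7, 40.2, 47.3, 32.6, 28.8, 28.8.
Mean = (34.5 + 34.5 + 32.6 + 47.7 + 40.2 + 47.3 + 32.6 + 28.8 + 28.8) / 9 = 327.00 / 9 = 36.333

θ* = 36.333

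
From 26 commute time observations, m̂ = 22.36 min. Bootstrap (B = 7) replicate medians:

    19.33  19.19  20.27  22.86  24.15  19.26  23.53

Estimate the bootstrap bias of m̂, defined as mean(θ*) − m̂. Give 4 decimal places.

bias = −1.1329

mean(θ*) = (19.33 + 19.19 + 20.27 + 22.86 + 24.15 + 19.26 + 23.53) / 7 = 21.22714
bias = 21.22714 − 22.36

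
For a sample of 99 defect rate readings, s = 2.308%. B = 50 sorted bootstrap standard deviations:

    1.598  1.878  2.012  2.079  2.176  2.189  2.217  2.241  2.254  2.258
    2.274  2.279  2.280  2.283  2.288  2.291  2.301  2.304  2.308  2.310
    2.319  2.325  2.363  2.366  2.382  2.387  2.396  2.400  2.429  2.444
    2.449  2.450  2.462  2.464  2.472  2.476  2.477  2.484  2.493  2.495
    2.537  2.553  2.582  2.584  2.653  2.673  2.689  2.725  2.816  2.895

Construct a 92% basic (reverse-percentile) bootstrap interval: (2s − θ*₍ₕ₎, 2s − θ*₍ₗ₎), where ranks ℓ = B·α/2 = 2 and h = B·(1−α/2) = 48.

Percentile endpoints at ranks 2 and 48: θ*₍2₎ = 1.878, θ*₍48₎ = 2.725.
Basic interval reflects these around s:
  lower = 2 × 2.308 − 2.725 = 1.891
  upper = 2 × 2.308 − 1.878 = 2.738

(1.891, 2.738)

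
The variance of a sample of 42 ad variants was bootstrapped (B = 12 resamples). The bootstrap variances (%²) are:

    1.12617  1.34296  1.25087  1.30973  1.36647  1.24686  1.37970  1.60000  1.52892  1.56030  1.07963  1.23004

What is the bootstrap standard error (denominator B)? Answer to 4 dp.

Bootstrap SE is the standard deviation of the 12 replicate variances.
Mean of replicates: (1.12617 + 1.34296 + 1.25087 + 1.30973 + 1.36647 + 1.24686 + 1.37970 + 1.60000 + 1.52892 + 1.56030 + 1.07963 + 1.23004) / 12 = 16.021650 / 12 = 1.335138
Sum of squared deviations: (−0.208968)² + (+0.007822)² + (−0.084268)² + (−0.025408)² + (+0.031332)² + (−0.088278)² + (+0.044562)² + (+0.264863)² + (+0.193782)² + (+0.225162)² + (−0.255507)² + (−0.105098)² = 0.296967
Variance = 0.296967 / 12 = 0.024747
SE* = √0.024747

SE* = 0.1573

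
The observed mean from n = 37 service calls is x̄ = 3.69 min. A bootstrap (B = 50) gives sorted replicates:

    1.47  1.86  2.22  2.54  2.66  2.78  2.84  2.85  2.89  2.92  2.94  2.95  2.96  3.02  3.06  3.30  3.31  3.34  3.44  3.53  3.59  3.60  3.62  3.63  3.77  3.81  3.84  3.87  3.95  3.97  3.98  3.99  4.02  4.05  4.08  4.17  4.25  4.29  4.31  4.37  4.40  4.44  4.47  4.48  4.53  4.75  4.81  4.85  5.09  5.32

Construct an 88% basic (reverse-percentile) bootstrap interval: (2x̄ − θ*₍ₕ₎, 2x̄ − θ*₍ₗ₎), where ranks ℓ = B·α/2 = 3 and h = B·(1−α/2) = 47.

Percentile endpoints at ranks 3 and 47: θ*₍3₎ = 2.22, θ*₍47₎ = 4.81.
Basic interval reflects these around x̄:
  lower = 2 × 3.69 − 4.81 = 2.57
  upper = 2 × 3.69 − 2.22 = 5.16

(2.57, 5.16)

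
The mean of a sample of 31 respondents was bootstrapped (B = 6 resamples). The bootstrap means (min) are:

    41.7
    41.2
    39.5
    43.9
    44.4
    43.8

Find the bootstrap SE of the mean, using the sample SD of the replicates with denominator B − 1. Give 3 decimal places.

SE* = 1.926

Bootstrap SE is the standard deviation of the 6 replicate means.
Mean of replicates: (41.7 + 41.2 + 39.5 + 43.9 + 44.4 + 43.8) / 6 = 254.5000 / 6 = 42.4167
Sum of squared deviations: (−0.7167)² + (−1.2167)² + (−2.9167)² + (+1.4833)² + (+1.9833)² + (+1.3833)² = 18.5483
Variance = 18.5483 / 5 = 3.7097
SE* = √3.7097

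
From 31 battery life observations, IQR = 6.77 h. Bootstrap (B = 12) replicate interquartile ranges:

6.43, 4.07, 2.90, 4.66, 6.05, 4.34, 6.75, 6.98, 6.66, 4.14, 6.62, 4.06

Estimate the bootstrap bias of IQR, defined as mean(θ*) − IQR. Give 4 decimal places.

bias = −1.4650

mean(θ*) = (6.43 + 4.07 + 2.90 + 4.66 + 6.05 + 4.34 + 6.75 + 6.98 + 6.66 + 4.14 + 6.62 + 4.06) / 12 = 5.30500
bias = 5.30500 − 6.77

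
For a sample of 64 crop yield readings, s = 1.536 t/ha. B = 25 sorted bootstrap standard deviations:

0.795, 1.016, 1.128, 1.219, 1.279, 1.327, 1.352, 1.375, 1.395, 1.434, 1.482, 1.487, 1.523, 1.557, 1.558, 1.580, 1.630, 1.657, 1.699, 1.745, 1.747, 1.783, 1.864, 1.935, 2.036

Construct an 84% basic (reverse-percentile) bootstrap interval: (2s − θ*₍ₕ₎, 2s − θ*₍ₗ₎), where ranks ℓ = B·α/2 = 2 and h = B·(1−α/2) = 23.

(1.208, 2.056)

Percentile endpoints at ranks 2 and 23: θ*₍2₎ = 1.016, θ*₍23₎ = 1.864.
Basic interval reflects these around s:
  lower = 2 × 1.536 − 1.864 = 1.208
  upper = 2 × 1.536 − 1.016 = 2.056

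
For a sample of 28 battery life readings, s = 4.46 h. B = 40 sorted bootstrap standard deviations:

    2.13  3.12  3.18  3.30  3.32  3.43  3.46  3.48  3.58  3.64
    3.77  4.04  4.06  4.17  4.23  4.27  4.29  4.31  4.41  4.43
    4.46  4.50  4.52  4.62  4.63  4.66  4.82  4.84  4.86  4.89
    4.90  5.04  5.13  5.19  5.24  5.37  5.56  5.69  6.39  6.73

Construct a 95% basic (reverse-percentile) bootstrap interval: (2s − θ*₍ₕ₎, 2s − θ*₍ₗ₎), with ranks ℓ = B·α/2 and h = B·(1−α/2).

(2.53, 6.79)

Percentile endpoints at ranks 1 and 39: θ*₍1₎ = 2.13, θ*₍39₎ = 6.39.
Basic interval reflects these around s:
  lower = 2 × 4.46 − 6.39 = 2.53
  upper = 2 × 4.46 − 2.13 = 6.79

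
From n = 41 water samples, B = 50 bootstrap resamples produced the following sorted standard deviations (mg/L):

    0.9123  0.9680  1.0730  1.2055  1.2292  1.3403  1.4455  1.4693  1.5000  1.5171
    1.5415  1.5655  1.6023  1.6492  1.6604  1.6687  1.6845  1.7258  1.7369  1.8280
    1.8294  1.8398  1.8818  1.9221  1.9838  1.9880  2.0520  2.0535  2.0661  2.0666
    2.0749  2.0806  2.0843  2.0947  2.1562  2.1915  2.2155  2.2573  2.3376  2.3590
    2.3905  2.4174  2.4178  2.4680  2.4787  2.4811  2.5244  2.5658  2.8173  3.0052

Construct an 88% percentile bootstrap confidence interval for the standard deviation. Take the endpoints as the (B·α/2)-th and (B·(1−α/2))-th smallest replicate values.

(1.0730, 2.5244)

α = 0.12; lower rank = 50 × 0.060 = 3; upper rank = 50 × 0.940 = 47.
The 3rd smallest replicate is 1.0730; the 47th is 2.5244.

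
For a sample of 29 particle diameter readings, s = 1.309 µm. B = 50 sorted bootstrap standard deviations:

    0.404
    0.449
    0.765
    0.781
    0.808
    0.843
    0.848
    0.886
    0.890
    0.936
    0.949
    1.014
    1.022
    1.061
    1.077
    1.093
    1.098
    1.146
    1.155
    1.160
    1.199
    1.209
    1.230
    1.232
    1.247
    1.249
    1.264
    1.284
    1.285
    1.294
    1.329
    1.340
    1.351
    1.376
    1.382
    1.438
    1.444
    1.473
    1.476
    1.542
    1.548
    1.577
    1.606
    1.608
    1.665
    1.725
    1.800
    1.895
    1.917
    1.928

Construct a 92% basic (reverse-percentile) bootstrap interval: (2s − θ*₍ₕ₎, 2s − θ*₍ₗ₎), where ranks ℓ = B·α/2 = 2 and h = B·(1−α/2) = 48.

(0.723, 2.169)

Percentile endpoints at ranks 2 and 48: θ*₍2₎ = 0.449, θ*₍48₎ = 1.895.
Basic interval reflects these around s:
  lower = 2 × 1.309 − 1.895 = 0.723
  upper = 2 × 1.309 − 0.449 = 2.169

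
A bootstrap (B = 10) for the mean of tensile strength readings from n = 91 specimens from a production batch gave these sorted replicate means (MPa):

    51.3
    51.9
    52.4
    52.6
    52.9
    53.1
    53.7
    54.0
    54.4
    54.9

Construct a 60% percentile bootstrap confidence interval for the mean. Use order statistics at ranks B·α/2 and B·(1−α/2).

α = 0.40; lower rank = 10 × 0.200 = 2; upper rank = 10 × 0.800 = 8.
The 2nd smallest replicate is 51.9; the 8th is 54.0.

(51.9, 54.0)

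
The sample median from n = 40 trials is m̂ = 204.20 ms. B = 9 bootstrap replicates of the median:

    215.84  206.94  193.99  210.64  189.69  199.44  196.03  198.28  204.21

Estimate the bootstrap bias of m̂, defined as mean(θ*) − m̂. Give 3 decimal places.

bias = −2.527

mean(θ*) = (215.84 + 206.94 + 193.99 + 210.64 + 189.69 + 199.44 + 196.03 + 198.28 + 204.21) / 9 = 201.6733
bias = 201.6733 − 204.20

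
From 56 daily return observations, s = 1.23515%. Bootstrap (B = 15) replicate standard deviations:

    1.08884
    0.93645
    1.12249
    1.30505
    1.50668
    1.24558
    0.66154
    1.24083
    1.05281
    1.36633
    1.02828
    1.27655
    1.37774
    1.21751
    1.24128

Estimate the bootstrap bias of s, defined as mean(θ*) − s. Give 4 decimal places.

mean(θ*) = (1.08884 + 0.93645 + 1.12249 + 1.30505 + 1.50668 + 1.24558 + 0.66154 + 1.24083 + 1.05281 + 1.36633 + 1.02828 + 1.27655 + 1.37774 + 1.21751 + 1.24128) / 15 = 1.17786
bias = 1.17786 − 1.23515

bias = −0.0573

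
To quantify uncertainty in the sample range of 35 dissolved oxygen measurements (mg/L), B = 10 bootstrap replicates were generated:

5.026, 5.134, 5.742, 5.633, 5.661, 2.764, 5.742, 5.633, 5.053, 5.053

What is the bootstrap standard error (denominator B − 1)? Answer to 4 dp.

SE* = 0.8917

Bootstrap SE is the standard deviation of the 10 replicate ranges.
Mean of replicates: (5.026 + 5.134 + 5.742 + 5.633 + 5.661 + 2.764 + 5.742 + 5.633 + 5.053 + 5.053) / 10 = 51.44100 / 10 = 5.14410
Sum of squared deviations: (−0.11810)² + (−0.01010)² + (+0.59790)² + (+0.48890)² + (+0.51690)² + (−2.38010)² + (+0.59790)² + (+0.48890)² + (−0.09110)² + (−0.09110)² = 7.15572
Variance = 7.15572 / 9 = 0.79508
SE* = √0.79508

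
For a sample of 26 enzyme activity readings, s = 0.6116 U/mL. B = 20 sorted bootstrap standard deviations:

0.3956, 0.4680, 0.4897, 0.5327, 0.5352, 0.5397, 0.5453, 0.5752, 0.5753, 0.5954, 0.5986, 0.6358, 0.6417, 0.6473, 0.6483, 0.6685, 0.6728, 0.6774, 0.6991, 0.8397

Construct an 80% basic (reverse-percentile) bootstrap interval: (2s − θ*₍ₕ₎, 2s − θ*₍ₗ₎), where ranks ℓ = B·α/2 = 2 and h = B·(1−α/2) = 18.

(0.5458, 0.7552)

Percentile endpoints at ranks 2 and 18: θ*₍2₎ = 0.4680, θ*₍18₎ = 0.6774.
Basic interval reflects these around s:
  lower = 2 × 0.6116 − 0.6774 = 0.5458
  upper = 2 × 0.6116 − 0.4680 = 0.7552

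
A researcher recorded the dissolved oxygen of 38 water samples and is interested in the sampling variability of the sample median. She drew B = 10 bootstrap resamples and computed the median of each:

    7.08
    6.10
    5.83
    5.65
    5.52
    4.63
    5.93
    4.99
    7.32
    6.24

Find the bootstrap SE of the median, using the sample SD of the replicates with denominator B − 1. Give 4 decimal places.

Bootstrap SE is the standard deviation of the 10 replicate medians.
Mean of replicates: (7.08 + 6.10 + 5.83 + 5.65 + 5.52 + 4.63 + 5.93 + 4.99 + 7.32 + 6.24) / 10 = 59.29000 / 10 = 5.92900
Sum of squared deviations: (+1.15100)² + (+0.17100)² + (−0.09900)² + (−0.27900)² + (−0.40900)² + (−1.29900)² + (+0.00100)² + (−0.93900)² + (+1.39100)² + (+0.31100)² = 6.20969
Variance = 6.20969 / 9 = 0.68997
SE* = √0.68997

SE* = 0.8306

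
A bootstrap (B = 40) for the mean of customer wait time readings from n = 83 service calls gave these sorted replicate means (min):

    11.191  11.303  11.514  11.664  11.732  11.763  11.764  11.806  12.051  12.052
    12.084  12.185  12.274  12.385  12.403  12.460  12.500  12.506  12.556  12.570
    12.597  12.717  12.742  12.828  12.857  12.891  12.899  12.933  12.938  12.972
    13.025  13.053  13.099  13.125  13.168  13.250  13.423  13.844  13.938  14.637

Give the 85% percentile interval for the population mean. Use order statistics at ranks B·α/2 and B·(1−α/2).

(11.514, 13.423)

α = 0.15; lower rank = 40 × 0.075 = 3; upper rank = 40 × 0.925 = 37.
The 3rd smallest replicate is 11.514; the 37th is 13.423.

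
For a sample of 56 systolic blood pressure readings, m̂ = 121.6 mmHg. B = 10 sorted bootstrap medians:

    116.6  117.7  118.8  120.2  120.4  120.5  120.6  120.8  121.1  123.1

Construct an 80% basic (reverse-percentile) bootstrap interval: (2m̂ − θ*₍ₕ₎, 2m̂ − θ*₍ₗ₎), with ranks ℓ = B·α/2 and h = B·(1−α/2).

Percentile endpoints at ranks 1 and 9: θ*₍1₎ = 116.6, θ*₍9₎ = 121.1.
Basic interval reflects these around m̂:
  lower = 2 × 121.6 − 121.1 = 122.1
  upper = 2 × 121.6 − 116.6 = 126.6

(122.1, 126.6)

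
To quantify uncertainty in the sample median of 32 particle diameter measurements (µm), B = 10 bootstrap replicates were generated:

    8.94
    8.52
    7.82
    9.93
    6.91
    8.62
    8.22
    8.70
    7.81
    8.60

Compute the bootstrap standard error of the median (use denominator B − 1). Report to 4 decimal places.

SE* = 0.8001

Bootstrap SE is the standard deviation of the 10 replicate medians.
Mean of replicates: (8.94 + 8.52 + 7.82 + 9.93 + 6.91 + 8.62 + 8.22 + 8.70 + 7.81 + 8.60) / 10 = 84.07000 / 10 = 8.40700
Sum of squared deviations: (+0.53300)² + (+0.11300)² + (−0.58700)² + (+1.52300)² + (−1.49700)² + (+0.21300)² + (−0.18700)² + (+0.29300)² + (−0.59700)² + (+0.19300)² = 5.76181
Variance = 5.76181 / 9 = 0.64020
SE* = √0.64020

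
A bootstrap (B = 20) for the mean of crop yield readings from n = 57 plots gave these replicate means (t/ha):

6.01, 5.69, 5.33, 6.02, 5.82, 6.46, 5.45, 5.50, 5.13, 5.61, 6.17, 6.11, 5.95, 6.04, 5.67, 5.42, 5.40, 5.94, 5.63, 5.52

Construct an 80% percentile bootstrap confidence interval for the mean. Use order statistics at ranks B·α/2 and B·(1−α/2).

Sorted replicates: 5.13, 5.33, 5.40, 5.42, 5.45, 5.50, 5.52, 5.61, 5.63, 5.67, 5.69, 5.82, 5.94, 5.95, 6.01, 6.02, 6.04, 6.11, 6.17, 6.46
α = 0.20; lower rank = 20 × 0.100 = 2; upper rank = 20 × 0.900 = 18.
The 2nd smallest replicate is 5.33; the 18th is 6.11.

(5.33, 6.11)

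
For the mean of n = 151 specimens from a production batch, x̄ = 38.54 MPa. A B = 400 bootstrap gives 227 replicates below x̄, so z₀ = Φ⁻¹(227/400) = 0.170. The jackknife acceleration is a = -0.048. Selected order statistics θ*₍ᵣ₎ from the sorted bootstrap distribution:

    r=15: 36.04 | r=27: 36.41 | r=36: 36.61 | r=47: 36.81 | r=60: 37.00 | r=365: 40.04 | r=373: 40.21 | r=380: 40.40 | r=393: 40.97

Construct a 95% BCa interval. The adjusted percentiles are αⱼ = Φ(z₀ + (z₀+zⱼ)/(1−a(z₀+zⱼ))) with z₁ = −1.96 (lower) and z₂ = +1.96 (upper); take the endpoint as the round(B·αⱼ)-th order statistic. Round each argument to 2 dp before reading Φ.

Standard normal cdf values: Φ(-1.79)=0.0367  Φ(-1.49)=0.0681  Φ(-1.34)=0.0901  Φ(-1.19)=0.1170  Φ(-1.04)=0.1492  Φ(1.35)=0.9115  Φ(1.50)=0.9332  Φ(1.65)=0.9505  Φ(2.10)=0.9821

Lower: z₀ + z₁ = 0.170 + (-1.960) = -1.790; 1 − a(z₀+z₁) = 1 − (-0.048)(-1.790) = 0.9141; argument = 0.170 + (-1.790)/0.9141 = -1.7883 → -1.79.
α₁ = Φ(-1.79) = 0.0367; rank = round(400 × 0.0367) = 15; θ*₍15₎ = 36.04.
Upper: z₀ + z₂ = 2.130; 1 − a(z₀+z₂) = 1.1022; argument = 2.1024 → 2.10; α₂ = 0.9821; rank = 393; θ*₍393₎ = 40.97.

(36.04, 40.97)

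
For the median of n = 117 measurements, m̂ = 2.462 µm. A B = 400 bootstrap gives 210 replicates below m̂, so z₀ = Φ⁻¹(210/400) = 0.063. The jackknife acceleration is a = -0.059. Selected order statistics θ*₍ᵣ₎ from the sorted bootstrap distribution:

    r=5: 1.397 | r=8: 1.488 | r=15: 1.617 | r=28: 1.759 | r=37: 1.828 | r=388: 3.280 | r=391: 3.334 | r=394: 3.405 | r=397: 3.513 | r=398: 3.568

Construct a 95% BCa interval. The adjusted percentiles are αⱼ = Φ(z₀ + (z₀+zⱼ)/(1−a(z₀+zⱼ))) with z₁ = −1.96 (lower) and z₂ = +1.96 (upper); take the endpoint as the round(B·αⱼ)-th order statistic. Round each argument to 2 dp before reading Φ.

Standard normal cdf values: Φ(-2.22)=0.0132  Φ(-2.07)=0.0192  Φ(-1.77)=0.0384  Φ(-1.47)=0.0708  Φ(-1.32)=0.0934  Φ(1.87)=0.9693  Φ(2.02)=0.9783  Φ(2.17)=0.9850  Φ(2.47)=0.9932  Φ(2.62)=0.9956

(1.488, 3.280)

Lower: z₀ + z₁ = 0.063 + (-1.960) = -1.897; 1 − a(z₀+z₁) = 1 − (-0.059)(-1.897) = 0.8881; argument = 0.063 + (-1.897)/0.8881 = -2.0731 → -2.07.
α₁ = Φ(-2.07) = 0.0192; rank = round(400 × 0.0192) = 8; θ*₍8₎ = 1.488.
Upper: z₀ + z₂ = 2.023; 1 − a(z₀+z₂) = 1.1194; argument = 1.8703 → 1.87; α₂ = 0.9693; rank = 388; θ*₍388₎ = 3.280.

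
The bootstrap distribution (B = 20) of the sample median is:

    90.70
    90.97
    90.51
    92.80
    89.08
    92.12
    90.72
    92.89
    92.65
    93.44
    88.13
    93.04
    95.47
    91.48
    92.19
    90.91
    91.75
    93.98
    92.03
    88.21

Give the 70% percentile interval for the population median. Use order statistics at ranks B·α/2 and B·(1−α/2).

(89.08, 93.04)

Sorted replicates: 88.13, 88.21, 89.08, 90.51, 90.70, 90.72, 90.91, 90.97, 91.48, 91.75, 92.03, 92.12, 92.19, 92.65, 92.80, 92.89, 93.04, 93.44, 93.98, 95.47
α = 0.30; lower rank = 20 × 0.150 = 3; upper rank = 20 × 0.850 = 17.
The 3rd smallest replicate is 89.08; the 17th is 93.04.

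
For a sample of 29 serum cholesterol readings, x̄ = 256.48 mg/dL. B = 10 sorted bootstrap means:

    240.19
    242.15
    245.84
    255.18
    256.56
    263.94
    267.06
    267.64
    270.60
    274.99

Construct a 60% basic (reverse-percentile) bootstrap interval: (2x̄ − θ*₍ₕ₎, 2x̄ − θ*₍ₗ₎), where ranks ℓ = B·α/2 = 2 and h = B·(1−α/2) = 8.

Percentile endpoints at ranks 2 and 8: θ*₍2₎ = 242.15, θ*₍8₎ = 267.64.
Basic interval reflects these around x̄:
  lower = 2 × 256.48 − 267.64 = 245.32
  upper = 2 × 256.48 − 242.15 = 270.81

(245.32, 270.81)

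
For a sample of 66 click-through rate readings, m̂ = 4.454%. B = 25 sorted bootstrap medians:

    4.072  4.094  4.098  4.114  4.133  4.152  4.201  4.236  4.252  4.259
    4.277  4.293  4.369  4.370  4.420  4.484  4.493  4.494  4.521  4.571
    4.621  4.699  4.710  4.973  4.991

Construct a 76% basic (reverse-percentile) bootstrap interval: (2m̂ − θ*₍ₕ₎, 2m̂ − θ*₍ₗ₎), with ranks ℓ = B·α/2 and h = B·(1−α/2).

Percentile endpoints at ranks 3 and 22: θ*₍3₎ = 4.098, θ*₍22₎ = 4.699.
Basic interval reflects these around m̂:
  lower = 2 × 4.454 − 4.699 = 4.209
  upper = 2 × 4.454 − 4.098 = 4.810

(4.209, 4.810)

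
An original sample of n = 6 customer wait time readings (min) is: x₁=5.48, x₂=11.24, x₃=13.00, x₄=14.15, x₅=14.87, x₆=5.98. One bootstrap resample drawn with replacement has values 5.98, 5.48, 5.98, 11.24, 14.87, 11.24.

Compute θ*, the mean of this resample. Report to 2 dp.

Mean = (5.98 + 5.48 + 5.98 + 11.24 + 14.87 + 11.24) / 6 = 54.790 / 6 = 9.13

θ* = 9.13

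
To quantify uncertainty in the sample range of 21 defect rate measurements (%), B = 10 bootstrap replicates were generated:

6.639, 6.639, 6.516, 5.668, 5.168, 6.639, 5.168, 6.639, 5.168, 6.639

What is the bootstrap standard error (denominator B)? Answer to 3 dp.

SE* = 0.665

Bootstrap SE is the standard deviation of the 10 replicate ranges.
Mean of replicates: (6.639 + 6.639 + 6.516 + 5.668 + 5.168 + 6.639 + 5.168 + 6.639 + 5.168 + 6.639) / 10 = 60.8830 / 10 = 6.0883
Sum of squared deviations: (+0.5507)² + (+0.5507)² + (+0.4277)² + (−0.4203)² + (−0.9203)² + (+0.5507)² + (−0.9203)² + (+0.5507)² + (−0.9203)² + (+0.5507)² = 4.4168
Variance = 4.4168 / 10 = 0.4417
SE* = √0.4417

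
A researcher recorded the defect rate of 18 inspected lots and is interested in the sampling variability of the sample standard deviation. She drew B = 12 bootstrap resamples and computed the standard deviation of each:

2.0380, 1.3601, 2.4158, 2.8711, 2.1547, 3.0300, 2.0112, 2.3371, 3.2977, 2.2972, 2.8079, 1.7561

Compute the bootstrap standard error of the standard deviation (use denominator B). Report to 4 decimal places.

Bootstrap SE is the standard deviation of the 12 replicate standard deviations.
Mean of replicates: (2.0380 + 1.3601 + 2.4158 + 2.8711 + 2.1547 + 3.0300 + 2.0112 + 2.3371 + 3.2977 + 2.2972 + 2.8079 + 1.7561) / 12 = 28.37690 / 12 = 2.36474
Sum of squared deviations: (−0.32674)² + (−1.00464)² + (+0.05106)² + (+0.50636)² + (−0.21004)² + (+0.66526)² + (−0.35354)² + (−0.02764)² + (+0.93296)² + (−0.06754)² + (+0.44316)² + (−0.60864)² = 3.42932
Variance = 3.42932 / 12 = 0.28578
SE* = √0.28578

SE* = 0.5346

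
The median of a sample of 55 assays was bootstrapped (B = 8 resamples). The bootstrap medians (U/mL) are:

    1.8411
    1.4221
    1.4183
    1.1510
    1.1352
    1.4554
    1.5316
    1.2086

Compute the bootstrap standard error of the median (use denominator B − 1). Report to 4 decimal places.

Bootstrap SE is the standard deviation of the 8 replicate medians.
Mean of replicates: (1.8411 + 1.4221 + 1.4183 + 1.1510 + 1.1352 + 1.4554 + 1.5316 + 1.2086) / 8 = 11.16330 / 8 = 1.39541
Sum of squared deviations: (+0.44569)² + (+0.02669)² + (+0.02289)² + (−0.24441)² + (−0.26021)² + (+0.05999)² + (+0.13619)² + (−0.18681)² = 0.38437
Variance = 0.38437 / 7 = 0.05491
SE* = √0.05491

SE* = 0.2343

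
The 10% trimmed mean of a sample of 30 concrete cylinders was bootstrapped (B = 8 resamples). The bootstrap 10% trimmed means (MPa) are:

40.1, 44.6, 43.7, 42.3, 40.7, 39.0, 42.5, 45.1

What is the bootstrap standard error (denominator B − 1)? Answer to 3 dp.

Bootstrap SE is the standard deviation of the 8 replicate 10% trimmed means.
Mean of replicates: (40.1 + 44.6 + 43.7 + 42.3 + 40.7 + 39.0 + 42.5 + 45.1) / 8 = 338.0000 / 8 = 42.2500
Sum of squared deviations: (−2.1500)² + (+2.3500)² + (+1.4500)² + (+0.0500)² + (−1.5500)² + (−3.2500)² + (+0.2500)² + (+2.8500)² = 33.4000
Variance = 33.4000 / 7 = 4.7714
SE* = √4.7714

SE* = 2.184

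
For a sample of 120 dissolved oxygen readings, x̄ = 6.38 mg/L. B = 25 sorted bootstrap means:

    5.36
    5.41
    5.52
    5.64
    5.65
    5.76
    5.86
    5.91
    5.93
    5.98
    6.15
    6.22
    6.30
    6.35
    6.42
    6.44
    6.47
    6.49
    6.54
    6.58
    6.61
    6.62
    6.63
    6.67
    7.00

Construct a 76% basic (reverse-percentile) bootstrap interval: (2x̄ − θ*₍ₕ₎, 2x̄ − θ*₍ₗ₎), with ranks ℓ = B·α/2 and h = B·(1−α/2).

Percentile endpoints at ranks 3 and 22: θ*₍3₎ = 5.52, θ*₍22₎ = 6.62.
Basic interval reflects these around x̄:
  lower = 2 × 6.38 − 6.62 = 6.14
  upper = 2 × 6.38 − 5.52 = 7.24

(6.14, 7.24)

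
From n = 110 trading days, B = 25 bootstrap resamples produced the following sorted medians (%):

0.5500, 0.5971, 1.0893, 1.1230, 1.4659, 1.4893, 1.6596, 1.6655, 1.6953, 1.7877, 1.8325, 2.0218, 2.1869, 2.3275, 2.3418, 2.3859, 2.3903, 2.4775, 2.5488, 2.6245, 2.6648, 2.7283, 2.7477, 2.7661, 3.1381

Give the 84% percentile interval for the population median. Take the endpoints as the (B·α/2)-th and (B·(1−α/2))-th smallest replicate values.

α = 0.16; lower rank = 25 × 0.080 = 2; upper rank = 25 × 0.920 = 23.
The 2nd smallest replicate is 0.5971; the 23rd is 2.7477.

(0.5971, 2.7477)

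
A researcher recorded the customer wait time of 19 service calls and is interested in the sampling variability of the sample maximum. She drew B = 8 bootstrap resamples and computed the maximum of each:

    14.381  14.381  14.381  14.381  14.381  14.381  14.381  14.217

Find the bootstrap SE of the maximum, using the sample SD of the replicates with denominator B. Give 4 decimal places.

Bootstrap SE is the standard deviation of the 8 replicate maximums.
Mean of replicates: (14.381 + 14.381 + 14.381 + 14.381 + 14.381 + 14.381 + 14.381 + 14.217) / 8 = 114.88400 / 8 = 14.36050
Sum of squared deviations: (+0.02050)² + (+0.02050)² + (+0.02050)² + (+0.02050)² + (+0.02050)² + (+0.02050)² + (+0.02050)² + (−0.14350)² = 0.02353
Variance = 0.02353 / 8 = 0.00294
SE* = √0.00294

SE* = 0.0542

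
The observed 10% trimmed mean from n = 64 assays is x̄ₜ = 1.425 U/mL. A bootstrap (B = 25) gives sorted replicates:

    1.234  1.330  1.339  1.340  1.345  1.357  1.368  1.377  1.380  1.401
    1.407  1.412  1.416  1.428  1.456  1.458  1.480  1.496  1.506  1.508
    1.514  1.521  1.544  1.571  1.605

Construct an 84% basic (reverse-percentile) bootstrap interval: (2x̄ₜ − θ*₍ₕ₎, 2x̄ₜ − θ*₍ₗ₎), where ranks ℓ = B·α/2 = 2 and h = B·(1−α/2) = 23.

(1.306, 1.520)

Percentile endpoints at ranks 2 and 23: θ*₍2₎ = 1.330, θ*₍23₎ = 1.544.
Basic interval reflects these around x̄ₜ:
  lower = 2 × 1.425 − 1.544 = 1.306
  upper = 2 × 1.425 − 1.330 = 1.520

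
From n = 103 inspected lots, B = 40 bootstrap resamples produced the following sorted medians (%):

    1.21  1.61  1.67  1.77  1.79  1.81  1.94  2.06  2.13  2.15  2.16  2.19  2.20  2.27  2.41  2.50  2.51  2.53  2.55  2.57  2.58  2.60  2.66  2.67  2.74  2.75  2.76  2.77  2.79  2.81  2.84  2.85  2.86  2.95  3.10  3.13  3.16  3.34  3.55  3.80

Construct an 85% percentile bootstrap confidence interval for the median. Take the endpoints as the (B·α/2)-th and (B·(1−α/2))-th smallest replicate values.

α = 0.15; lower rank = 40 × 0.075 = 3; upper rank = 40 × 0.925 = 37.
The 3rd smallest replicate is 1.67; the 37th is 3.16.

(1.67, 3.16)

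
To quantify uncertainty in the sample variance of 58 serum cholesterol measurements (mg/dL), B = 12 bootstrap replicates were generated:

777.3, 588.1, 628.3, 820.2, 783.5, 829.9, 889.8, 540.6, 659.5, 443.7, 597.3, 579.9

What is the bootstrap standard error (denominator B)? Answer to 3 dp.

Bootstrap SE is the standard deviation of the 12 replicate variances.
Mean of replicates: (777.3 + 588.1 + 628.3 + 820.2 + 783.5 + 829.9 + 889.8 + 540.6 + 659.5 + 443.7 + 597.3 + 579.9) / 12 = 8138.1000 / 12 = 678.1750
Sum of squared deviations: (+99.1250)² + (−90.0750)² + (−49.8750)² + (+142.0250)² + (+105.3250)² + (+151.7250)² + (+211.6250)² + (−137.5750)² + (−18.6750)² + (−234.4750)² + (−80.8750)² + (−98.2750)² = 209949.7625
Variance = 209949.7625 / 12 = 17495.8135
SE* = √17495.8135

SE* = 132.272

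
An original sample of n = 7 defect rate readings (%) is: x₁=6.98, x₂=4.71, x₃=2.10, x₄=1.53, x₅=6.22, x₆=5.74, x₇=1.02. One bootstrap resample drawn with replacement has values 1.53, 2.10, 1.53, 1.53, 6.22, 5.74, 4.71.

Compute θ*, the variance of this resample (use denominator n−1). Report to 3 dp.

Mean = 3.3371; sum of squared deviations = 27.2971
s² = 27.2971 / 6 = 4.5495

θ* = 4.550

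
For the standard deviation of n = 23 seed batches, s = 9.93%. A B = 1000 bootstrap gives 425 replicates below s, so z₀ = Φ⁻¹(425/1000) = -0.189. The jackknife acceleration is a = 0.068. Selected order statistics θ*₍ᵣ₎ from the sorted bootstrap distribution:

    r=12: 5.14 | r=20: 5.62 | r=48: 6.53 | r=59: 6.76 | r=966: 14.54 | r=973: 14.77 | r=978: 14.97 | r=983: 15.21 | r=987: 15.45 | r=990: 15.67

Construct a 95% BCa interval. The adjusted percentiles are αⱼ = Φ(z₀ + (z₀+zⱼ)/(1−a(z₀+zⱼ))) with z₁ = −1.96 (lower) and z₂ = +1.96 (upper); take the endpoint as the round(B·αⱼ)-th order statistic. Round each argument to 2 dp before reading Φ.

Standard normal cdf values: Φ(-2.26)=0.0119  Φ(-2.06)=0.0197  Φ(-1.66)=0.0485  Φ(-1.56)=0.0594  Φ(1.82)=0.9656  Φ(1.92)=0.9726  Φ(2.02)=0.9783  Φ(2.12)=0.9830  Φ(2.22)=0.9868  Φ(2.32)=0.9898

Lower: z₀ + z₁ = -0.189 + (-1.960) = -2.149; 1 − a(z₀+z₁) = 1 − (0.068)(-2.149) = 1.1461; argument = -0.189 + (-2.149)/1.1461 = -2.0640 → -2.06.
α₁ = Φ(-2.06) = 0.0197; rank = round(1000 × 0.0197) = 20; θ*₍20₎ = 5.62.
Upper: z₀ + z₂ = 1.771; 1 − a(z₀+z₂) = 0.8796; argument = 1.8245 → 1.82; α₂ = 0.9656; rank = 966; θ*₍966₎ = 14.54.

(5.62, 14.54)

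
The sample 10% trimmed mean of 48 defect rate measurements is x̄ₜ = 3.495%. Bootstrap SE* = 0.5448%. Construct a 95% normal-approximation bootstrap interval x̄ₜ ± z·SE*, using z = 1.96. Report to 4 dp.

(2.4272, 4.5628)

Margin = 1.96 × 0.5448 = 1.06781
Interval: 3.495 ± 1.06781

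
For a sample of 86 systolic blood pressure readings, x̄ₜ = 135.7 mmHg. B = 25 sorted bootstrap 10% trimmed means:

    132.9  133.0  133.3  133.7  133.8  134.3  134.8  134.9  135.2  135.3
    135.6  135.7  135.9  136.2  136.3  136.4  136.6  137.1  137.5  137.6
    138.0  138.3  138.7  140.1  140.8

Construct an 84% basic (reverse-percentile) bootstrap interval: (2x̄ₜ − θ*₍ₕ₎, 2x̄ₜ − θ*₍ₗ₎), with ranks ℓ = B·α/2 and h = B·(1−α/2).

Percentile endpoints at ranks 2 and 23: θ*₍2₎ = 133.0, θ*₍23₎ = 138.7.
Basic interval reflects these around x̄ₜ:
  lower = 2 × 135.7 − 138.7 = 132.7
  upper = 2 × 135.7 − 133.0 = 138.4

(132.7, 138.4)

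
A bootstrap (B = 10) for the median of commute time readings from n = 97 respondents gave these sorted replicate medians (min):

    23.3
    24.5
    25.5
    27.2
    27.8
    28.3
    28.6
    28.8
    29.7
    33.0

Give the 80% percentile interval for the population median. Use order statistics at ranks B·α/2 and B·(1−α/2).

(23.3, 29.7)

α = 0.20; lower rank = 10 × 0.100 = 1; upper rank = 10 × 0.900 = 9.
The 1st smallest replicate is 23.3; the 9th is 29.7.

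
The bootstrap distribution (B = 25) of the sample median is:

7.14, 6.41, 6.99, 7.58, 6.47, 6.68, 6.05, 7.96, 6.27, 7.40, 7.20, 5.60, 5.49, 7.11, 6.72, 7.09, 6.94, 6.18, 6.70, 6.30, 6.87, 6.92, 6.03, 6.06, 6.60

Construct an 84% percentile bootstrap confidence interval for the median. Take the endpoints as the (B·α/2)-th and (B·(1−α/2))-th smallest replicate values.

(5.60, 7.40)

Sorted replicates: 5.49, 5.60, 6.03, 6.05, 6.06, 6.18, 6.27, 6.30, 6.41, 6.47, 6.60, 6.68, 6.70, 6.72, 6.87, 6.92, 6.94, 6.99, 7.09, 7.11, 7.14, 7.20, 7.40, 7.58, 7.96
α = 0.16; lower rank = 25 × 0.080 = 2; upper rank = 25 × 0.920 = 23.
The 2nd smallest replicate is 5.60; the 23rd is 7.40.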